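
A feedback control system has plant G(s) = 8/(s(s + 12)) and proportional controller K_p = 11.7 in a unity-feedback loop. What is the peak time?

Closed-loop characteristic equation: s² + 12s + 93.6 = 0, so ω_n = 9.675 rad/s and ζ = 12/(2·9.675) = 0.6202.
Damped frequency ω_d = ω_n√(1−ζ²) = 7.589 rad/s, so peak time T_p = π/ω_d = 0.414 s.

T_p = 0.414 s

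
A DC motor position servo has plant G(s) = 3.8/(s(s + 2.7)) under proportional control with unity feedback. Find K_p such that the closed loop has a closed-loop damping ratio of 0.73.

Closed-loop characteristic equation: s² + 2.7s + K_p·3.8 = 0.
So ω_n = √(3.8K_p) and 2ζω_n = 2.7, giving ζ = 2.7/(2√(3.8K_p)).
Setting ζ = 0.73: √(3.8K_p) = 2.7/(2·0.73) = 1.849, so K_p = 3.42/3.8 = 0.9.

K_p = 0.9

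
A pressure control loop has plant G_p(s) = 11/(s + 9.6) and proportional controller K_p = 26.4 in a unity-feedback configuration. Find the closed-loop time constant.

Closed-loop transfer function: T(s) = K_p·G_p(s)/(1 + K_p·G_p(s)) = 290.4/(s + 9.6 + 290.4) = 290.4/(s + 300).
Time constant τ = 1/300 = 0.00333 s.

τ = 0.00333 s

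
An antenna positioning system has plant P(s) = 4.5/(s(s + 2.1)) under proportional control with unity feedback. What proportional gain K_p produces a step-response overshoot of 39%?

K_p = 2.97

From %OS = 100·exp(−πζ/√(1−ζ²)) = 39%, ζ = −ln(0.39)/√(π²+ln²(0.39)) = 0.2871.
Characteristic equation s² + 2.1s + 4.5K_p = 0 gives ζ = 2.1/(2√(4.5K_p)).
Setting ζ = 0.2871: √(4.5K_p) = 2.1/(2·0.2871) = 3.657, so K_p = 13.38/4.5 = 2.97.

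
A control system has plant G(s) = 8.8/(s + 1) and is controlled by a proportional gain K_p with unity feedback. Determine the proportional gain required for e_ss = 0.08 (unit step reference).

The loop is type 0, so e_ss(step) = 1/(1 + K_pos) with K_pos = K_p·G(0).
G(0) = 8.8. Require 1/(1 + K_p·8.8) = 0.08, so 1 + 8.8·K_p = 12.5.
K_p = (12.5 − 1)/8.8 = 1.31.

K_p = 1.31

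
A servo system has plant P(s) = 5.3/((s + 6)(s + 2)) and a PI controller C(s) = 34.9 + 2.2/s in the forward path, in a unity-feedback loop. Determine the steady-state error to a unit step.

0

The open loop C(s)P(s) has a pole at the origin (type 1), so the static position error constant is infinite and e_ss = 1/(1+∞) = 0.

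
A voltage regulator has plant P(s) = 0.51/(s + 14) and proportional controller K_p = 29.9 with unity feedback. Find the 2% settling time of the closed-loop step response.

T_s ≈ 0.137 s

Closed-loop transfer function: T(s) = K_p·P(s)/(1 + K_p·P(s)) = 15.25/(s + 14 + 15.25) = 15.25/(s + 29.25).
Time constant τ = 1/29.25 = 0.03419 s, so the 2% settling time is about 4τ = 0.137 s.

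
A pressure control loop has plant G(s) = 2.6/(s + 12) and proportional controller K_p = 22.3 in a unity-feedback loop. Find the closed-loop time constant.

τ = 0.0143 s

Closed-loop transfer function: T(s) = K_p·G(s)/(1 + K_p·G(s)) = 57.98/(s + 12 + 57.98) = 57.98/(s + 69.98).
Time constant τ = 1/69.98 = 0.0143 s.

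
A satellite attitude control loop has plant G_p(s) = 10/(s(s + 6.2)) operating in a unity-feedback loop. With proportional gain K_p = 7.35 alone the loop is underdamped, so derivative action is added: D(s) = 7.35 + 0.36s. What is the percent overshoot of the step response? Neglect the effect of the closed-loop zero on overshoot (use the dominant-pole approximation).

Forward path: (7.35 + 0.36s)·10/(s(s+6.2)). The closed-loop characteristic equation is s² + (6.2 + 10·0.36)s + 10·7.35 = 0.
That is s² + 9.8s + 73.5 = 0, so ω_n = 8.573 rad/s and ζ = 9.8/(2·8.573) = 0.5715.
%OS = 100·exp(−πζ/√(1−ζ²)) = 11.2%.

11.2%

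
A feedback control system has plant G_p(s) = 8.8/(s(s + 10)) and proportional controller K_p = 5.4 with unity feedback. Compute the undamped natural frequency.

1 + K_p·G_p(s) = 0 gives s² + 10s + 47.52 = 0.
Matching s² + 2ζω_n s + ω_n²: ω_n = √47.52 = 6.893 rad/s and 2ζω_n = 10, so ζ = 10/(2·6.893) = 0.725.

ω_n = 6.89 rad/s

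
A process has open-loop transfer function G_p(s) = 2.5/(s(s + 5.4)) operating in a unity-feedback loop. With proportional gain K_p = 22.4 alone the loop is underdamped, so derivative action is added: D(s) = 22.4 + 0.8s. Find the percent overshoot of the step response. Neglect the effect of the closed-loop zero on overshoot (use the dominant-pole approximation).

16.7%

Forward path: (22.4 + 0.8s)·2.5/(s(s+5.4)). The closed-loop characteristic equation is s² + (5.4 + 2.5·0.8)s + 2.5·22.4 = 0.
That is s² + 7.4s + 56 = 0, so ω_n = 7.483 rad/s and ζ = 7.4/(2·7.483) = 0.4944.
%OS = 100·exp(−πζ/√(1−ζ²)) = 16.7%.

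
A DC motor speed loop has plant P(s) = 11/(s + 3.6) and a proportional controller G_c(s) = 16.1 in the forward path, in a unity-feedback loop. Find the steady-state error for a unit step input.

0.0199

The loop is type 0. Static position error constant K_pos = G_c(0)·P(0) = 16.1·3.056 = 49.19.
Steady-state error to a unit step: e_ss = 1/(1+K_pos) = 1/50.19 = 0.0199.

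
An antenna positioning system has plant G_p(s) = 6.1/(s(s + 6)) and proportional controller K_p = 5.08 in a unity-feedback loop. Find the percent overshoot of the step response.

The closed-loop denominator s² + 6s + 30.99 gives ω_n = √30.99 = 5.567 and ζ = 6/(2ω_n) = 0.5389.
%OS = 100·exp(−πζ/√(1−ζ²)) = 100·exp(−π·0.5389/√0.7096) = 13.4%.

13.4%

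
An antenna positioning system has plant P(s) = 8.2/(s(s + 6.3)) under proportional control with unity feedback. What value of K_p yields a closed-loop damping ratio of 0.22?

K_p = 25

Closed-loop characteristic equation: s² + 6.3s + K_p·8.2 = 0.
So ω_n = √(8.2K_p) and 2ζω_n = 6.3, giving ζ = 6.3/(2√(8.2K_p)).
Setting ζ = 0.22: √(8.2K_p) = 6.3/(2·0.22) = 14.32, so K_p = 205/8.2 = 25.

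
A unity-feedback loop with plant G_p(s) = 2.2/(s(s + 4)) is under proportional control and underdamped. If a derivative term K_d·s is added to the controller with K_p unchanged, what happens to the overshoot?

decrease

The derivative term adds K·K_d to the s-coefficient of the characteristic equation, raising 2ζω_n while ω_n is unchanged; ζ increases, so overshoot decreases.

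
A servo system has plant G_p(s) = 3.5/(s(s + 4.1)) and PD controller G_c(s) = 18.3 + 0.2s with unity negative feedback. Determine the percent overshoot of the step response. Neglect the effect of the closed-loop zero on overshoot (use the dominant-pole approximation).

Forward path: (18.3 + 0.2s)·3.5/(s(s+4.1)). The closed-loop characteristic equation is s² + (4.1 + 3.5·0.2)s + 3.5·18.3 = 0.
That is s² + 4.8s + 64.05 = 0, so ω_n = 8.003 rad/s and ζ = 4.8/(2·8.003) = 0.2999.
%OS = 100·exp(−πζ/√(1−ζ²)) = 37.2%.

37.2%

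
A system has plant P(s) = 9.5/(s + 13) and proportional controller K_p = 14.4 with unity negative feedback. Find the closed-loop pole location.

Closed-loop transfer function: T(s) = K_p·P(s)/(1 + K_p·P(s)) = 136.8/(s + 13 + 136.8) = 136.8/(s + 149.8).
The closed-loop pole is at s = −149.8.

s = -149.8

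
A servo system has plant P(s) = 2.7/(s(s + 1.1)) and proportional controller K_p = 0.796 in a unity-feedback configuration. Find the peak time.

T_p = 2.31 s

The closed-loop denominator s² + 1.1s + 2.149 gives ω_n = √2.149 = 1.466 and ζ = 1.1/(2ω_n) = 0.3752.
Damped frequency ω_d = ω_n√(1−ζ²) = 1.359 rad/s, so peak time T_p = π/ω_d = 2.31 s.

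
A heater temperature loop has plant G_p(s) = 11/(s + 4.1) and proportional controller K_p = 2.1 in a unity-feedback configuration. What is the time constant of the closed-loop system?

τ = 0.0368 s

Closed-loop transfer function: T(s) = K_p·G_p(s)/(1 + K_p·G_p(s)) = 23.1/(s + 4.1 + 23.1) = 23.1/(s + 27.2).
Time constant τ = 1/27.2 = 0.0368 s.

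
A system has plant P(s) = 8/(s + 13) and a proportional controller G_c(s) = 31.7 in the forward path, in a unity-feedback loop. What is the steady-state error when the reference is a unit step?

The loop is type 0. Static position error constant K_pos = G_c(0)·P(0) = 31.7·0.6154 = 19.51.
Steady-state error to a unit step: e_ss = 1/(1+K_pos) = 1/20.51 = 0.0488.

0.0488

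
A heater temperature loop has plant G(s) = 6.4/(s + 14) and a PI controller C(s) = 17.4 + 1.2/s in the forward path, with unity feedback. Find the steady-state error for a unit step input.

0

The open loop C(s)G(s) has a pole at the origin (type 1), so the static position error constant is infinite and e_ss = 1/(1+∞) = 0.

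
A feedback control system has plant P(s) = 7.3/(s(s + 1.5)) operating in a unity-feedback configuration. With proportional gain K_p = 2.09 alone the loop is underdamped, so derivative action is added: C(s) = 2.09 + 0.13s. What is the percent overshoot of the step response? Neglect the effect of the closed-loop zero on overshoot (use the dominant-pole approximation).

Forward path: (2.09 + 0.13s)·7.3/(s(s+1.5)). The closed-loop characteristic equation is s² + (1.5 + 7.3·0.13)s + 7.3·2.09 = 0.
That is s² + 2.449s + 15.26 = 0, so ω_n = 3.906 rad/s and ζ = 2.449/(2·3.906) = 0.3135.
%OS = 100·exp(−πζ/√(1−ζ²)) = 35.4%.

35.4%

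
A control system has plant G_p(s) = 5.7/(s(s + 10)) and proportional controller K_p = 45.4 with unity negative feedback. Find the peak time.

T_p = 0.205 s

From 1 + K_pG_p(s) = 0: s² + 10s + 258.8 = 0 ⇒ ω_n = 16.09, ζ = 0.3108.
Damped frequency ω_d = ω_n√(1−ζ²) = 15.29 rad/s, so peak time T_p = π/ω_d = 0.205 s.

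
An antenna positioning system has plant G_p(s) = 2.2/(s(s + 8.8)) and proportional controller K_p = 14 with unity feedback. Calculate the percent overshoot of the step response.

The closed-loop denominator s² + 8.8s + 30.8 gives ω_n = √30.8 = 5.55 and ζ = 8.8/(2ω_n) = 0.7928.
%OS = 100·exp(−πζ/√(1−ζ²)) = 100·exp(−π·0.7928/√0.3714) = 1.68%.

1.68%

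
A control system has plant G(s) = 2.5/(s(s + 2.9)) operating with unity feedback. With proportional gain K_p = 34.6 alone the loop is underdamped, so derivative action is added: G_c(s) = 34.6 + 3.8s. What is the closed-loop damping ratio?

Forward path: (34.6 + 3.8s)·2.5/(s(s+2.9)). The closed-loop characteristic equation is s² + (2.9 + 2.5·3.8)s + 2.5·34.6 = 0.
That is s² + 12.4s + 86.5 = 0, so ω_n = 9.301 rad/s and ζ = 12.4/(2·9.301) = 0.6666.

ζ = 0.667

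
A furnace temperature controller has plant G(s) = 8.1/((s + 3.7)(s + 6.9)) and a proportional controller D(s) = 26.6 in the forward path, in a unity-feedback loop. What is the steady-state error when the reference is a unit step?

The loop is type 0. Static position error constant K_pos = D(0)·G(0) = 26.6·0.3173 = 8.439.
Steady-state error to a unit step: e_ss = 1/(1+K_pos) = 1/9.439 = 0.106.

0.106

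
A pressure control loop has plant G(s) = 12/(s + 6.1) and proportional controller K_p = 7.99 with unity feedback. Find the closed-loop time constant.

τ = 0.00981 s

Closed-loop transfer function: T(s) = K_p·G(s)/(1 + K_p·G(s)) = 95.88/(s + 6.1 + 95.88) = 95.88/(s + 102).
Time constant τ = 1/102 = 0.00981 s.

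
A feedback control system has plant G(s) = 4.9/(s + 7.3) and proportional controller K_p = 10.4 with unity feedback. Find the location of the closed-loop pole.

Closed-loop transfer function: T(s) = K_p·G(s)/(1 + K_p·G(s)) = 50.96/(s + 7.3 + 50.96) = 50.96/(s + 58.26).
The closed-loop pole is at s = −58.26.

s = -58.26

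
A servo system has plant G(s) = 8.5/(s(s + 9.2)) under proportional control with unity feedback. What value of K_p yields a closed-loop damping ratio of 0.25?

Closed-loop characteristic equation: s² + 9.2s + K_p·8.5 = 0.
So ω_n = √(8.5K_p) and 2ζω_n = 9.2, giving ζ = 9.2/(2√(8.5K_p)).
Setting ζ = 0.25: √(8.5K_p) = 9.2/(2·0.25) = 18.4, so K_p = 338.6/8.5 = 39.8.

K_p = 39.8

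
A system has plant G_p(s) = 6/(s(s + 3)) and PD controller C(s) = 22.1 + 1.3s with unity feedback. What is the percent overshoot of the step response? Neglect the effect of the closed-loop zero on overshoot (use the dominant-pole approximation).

18.9%

Forward path: (22.1 + 1.3s)·6/(s(s+3)). The closed-loop characteristic equation is s² + (3 + 6·1.3)s + 6·22.1 = 0.
That is s² + 10.8s + 132.6 = 0, so ω_n = 11.52 rad/s and ζ = 10.8/(2·11.52) = 0.4689.
%OS = 100·exp(−πζ/√(1−ζ²)) = 18.9%.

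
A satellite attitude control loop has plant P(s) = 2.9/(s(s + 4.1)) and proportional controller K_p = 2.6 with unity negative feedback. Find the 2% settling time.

From 1 + K_pP(s) = 0: s² + 4.1s + 7.54 = 0 ⇒ ω_n = 2.746, ζ = 0.7466.
2% settling time T_s ≈ 4/(ζω_n) = 4/2.05 = 1.95 s.

T_s ≈ 1.95 s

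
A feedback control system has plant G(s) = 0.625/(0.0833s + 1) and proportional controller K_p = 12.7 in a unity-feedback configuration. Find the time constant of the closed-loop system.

Closed loop: T(s) = K_p·G/(1+K_p·G) = 7.938/(0.0833s + 1 + 7.938), with pole at s = −(1 + 7.938)/0.0833 = −107.3.
Closed-loop time constant τ = 1/107.3 = 0.00932 s.

τ = 0.00932 s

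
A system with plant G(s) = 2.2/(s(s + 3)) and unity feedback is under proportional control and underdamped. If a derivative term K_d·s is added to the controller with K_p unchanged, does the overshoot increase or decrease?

decrease

The derivative term adds K·K_d to the s-coefficient of the characteristic equation, raising 2ζω_n while ω_n is unchanged; ζ increases, so overshoot decreases.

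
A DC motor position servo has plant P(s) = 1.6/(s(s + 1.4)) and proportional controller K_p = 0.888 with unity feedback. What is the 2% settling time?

From 1 + K_pP(s) = 0: s² + 1.4s + 1.421 = 0 ⇒ ω_n = 1.192, ζ = 0.5873.
2% settling time T_s ≈ 4/(ζω_n) = 4/0.7 = 5.71 s.

T_s ≈ 5.71 s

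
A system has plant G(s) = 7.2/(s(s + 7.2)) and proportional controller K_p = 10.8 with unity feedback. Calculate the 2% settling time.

The closed-loop denominator s² + 7.2s + 77.76 gives ω_n = √77.76 = 8.818 and ζ = 7.2/(2ω_n) = 0.4082.
2% settling time T_s ≈ 4/(ζω_n) = 4/3.6 = 1.11 s.

T_s ≈ 1.11 s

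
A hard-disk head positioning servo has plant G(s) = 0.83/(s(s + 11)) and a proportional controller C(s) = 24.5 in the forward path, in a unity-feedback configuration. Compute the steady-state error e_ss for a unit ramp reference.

0.541

The loop has one pole at the origin (type 1). Velocity error constant K_v = lim_{s→0} s·C(s)G(s) = 24.5·0.83/11 = 1.849.
Steady-state error to a unit ramp: e_ss = 1/K_v = 0.541.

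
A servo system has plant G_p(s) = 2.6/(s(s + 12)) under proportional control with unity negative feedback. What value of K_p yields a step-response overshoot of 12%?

From %OS = 100·exp(−πζ/√(1−ζ²)) = 12%, ζ = −ln(0.12)/√(π²+ln²(0.12)) = 0.5594.
Characteristic equation s² + 12s + 2.6K_p = 0 gives ζ = 12/(2√(2.6K_p)).
Setting ζ = 0.5594: √(2.6K_p) = 12/(2·0.5594) = 10.73, so K_p = 115/2.6 = 44.2.

K_p = 44.2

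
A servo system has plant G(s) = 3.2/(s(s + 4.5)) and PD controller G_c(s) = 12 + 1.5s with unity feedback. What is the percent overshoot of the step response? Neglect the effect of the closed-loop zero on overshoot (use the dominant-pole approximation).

2.83%

Forward path: (12 + 1.5s)·3.2/(s(s+4.5)). The closed-loop characteristic equation is s² + (4.5 + 3.2·1.5)s + 3.2·12 = 0.
That is s² + 9.3s + 38.4 = 0, so ω_n = 6.197 rad/s and ζ = 9.3/(2·6.197) = 0.7504.
%OS = 100·exp(−πζ/√(1−ζ²)) = 2.83%.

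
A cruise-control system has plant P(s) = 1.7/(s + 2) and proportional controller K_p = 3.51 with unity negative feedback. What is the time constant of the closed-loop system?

Closed-loop transfer function: T(s) = K_p·P(s)/(1 + K_p·P(s)) = 5.967/(s + 2 + 5.967) = 5.967/(s + 7.967).
Time constant τ = 1/7.967 = 0.126 s.

τ = 0.126 s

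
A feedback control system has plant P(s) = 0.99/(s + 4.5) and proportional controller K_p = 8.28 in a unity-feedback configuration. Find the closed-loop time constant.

Closed-loop transfer function: T(s) = K_p·P(s)/(1 + K_p·P(s)) = 8.197/(s + 4.5 + 8.197) = 8.197/(s + 12.7).
Time constant τ = 1/12.7 = 0.0788 s.

τ = 0.0788 s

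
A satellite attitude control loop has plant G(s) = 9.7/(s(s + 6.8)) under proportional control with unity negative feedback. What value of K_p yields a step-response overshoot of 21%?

K_p = 6.02

From %OS = 100·exp(−πζ/√(1−ζ²)) = 21%, ζ = −ln(0.21)/√(π²+ln²(0.21)) = 0.4449.
Characteristic equation s² + 6.8s + 9.7K_p = 0 gives ζ = 6.8/(2√(9.7K_p)).
Setting ζ = 0.4449: √(9.7K_p) = 6.8/(2·0.4449) = 7.642, so K_p = 58.4/9.7 = 6.02.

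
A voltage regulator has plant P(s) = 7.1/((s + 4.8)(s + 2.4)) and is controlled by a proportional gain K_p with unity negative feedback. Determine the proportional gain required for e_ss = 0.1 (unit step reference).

For a type-0 loop with proportional control, e_ss = 1/(1 + K_p·P(0)).
P(0) = 0.6163. Require 1/(1 + K_p·0.6163) = 0.1, so 1 + 0.6163·K_p = 10.
K_p = (10 − 1)/0.6163 = 14.6.

K_p = 14.6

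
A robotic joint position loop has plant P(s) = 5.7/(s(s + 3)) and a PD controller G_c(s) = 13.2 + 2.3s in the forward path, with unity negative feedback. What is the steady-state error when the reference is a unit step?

0

The open loop G_c(s)P(s) has a pole at the origin (type 1), so the static position error constant is infinite and e_ss = 1/(1+∞) = 0.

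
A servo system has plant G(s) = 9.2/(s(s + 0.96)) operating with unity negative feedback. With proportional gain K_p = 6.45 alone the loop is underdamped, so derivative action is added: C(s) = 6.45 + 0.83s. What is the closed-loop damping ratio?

Forward path: (6.45 + 0.83s)·9.2/(s(s+0.96)). The closed-loop characteristic equation is s² + (0.96 + 9.2·0.83)s + 9.2·6.45 = 0.
That is s² + 8.596s + 59.34 = 0, so ω_n = 7.703 rad/s and ζ = 8.596/(2·7.703) = 0.5579.

ζ = 0.558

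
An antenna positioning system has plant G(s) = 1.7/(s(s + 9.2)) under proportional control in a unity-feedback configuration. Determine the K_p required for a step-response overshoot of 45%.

K_p = 205

From %OS = 100·exp(−πζ/√(1−ζ²)) = 45%, ζ = −ln(0.45)/√(π²+ln²(0.45)) = 0.2463.
Characteristic equation s² + 9.2s + 1.7K_p = 0 gives ζ = 9.2/(2√(1.7K_p)).
Setting ζ = 0.2463: √(1.7K_p) = 9.2/(2·0.2463) = 18.67, so K_p = 348.7/1.7 = 205.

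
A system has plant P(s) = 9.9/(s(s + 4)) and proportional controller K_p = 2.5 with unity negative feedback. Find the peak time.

T_p = 0.69 s

From 1 + K_pP(s) = 0: s² + 4s + 24.75 = 0 ⇒ ω_n = 4.975, ζ = 0.402.
Damped frequency ω_d = ω_n√(1−ζ²) = 4.555 rad/s, so peak time T_p = π/ω_d = 0.69 s.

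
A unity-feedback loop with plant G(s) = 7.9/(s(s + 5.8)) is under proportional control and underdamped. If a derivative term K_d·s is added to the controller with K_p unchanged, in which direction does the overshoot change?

The derivative term adds K·K_d to the s-coefficient of the characteristic equation, raising 2ζω_n while ω_n is unchanged; ζ increases, so overshoot decreases.

decrease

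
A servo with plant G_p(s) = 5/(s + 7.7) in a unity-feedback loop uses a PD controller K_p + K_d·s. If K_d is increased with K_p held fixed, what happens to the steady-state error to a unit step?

unchanged

At s = 0 the derivative term contributes nothing: C(0) = K_p regardless of K_d, so K_pos = K_p·G_p(0) and e_ss are unchanged.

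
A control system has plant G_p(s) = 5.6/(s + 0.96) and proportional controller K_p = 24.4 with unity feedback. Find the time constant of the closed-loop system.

Closed-loop transfer function: T(s) = K_p·G_p(s)/(1 + K_p·G_p(s)) = 136.6/(s + 0.96 + 136.6) = 136.6/(s + 137.6).
Time constant τ = 1/137.6 = 0.00727 s.

τ = 0.00727 s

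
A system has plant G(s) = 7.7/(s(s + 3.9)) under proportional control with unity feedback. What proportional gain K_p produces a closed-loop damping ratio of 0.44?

Closed-loop characteristic equation: s² + 3.9s + K_p·7.7 = 0.
So ω_n = √(7.7K_p) and 2ζω_n = 3.9, giving ζ = 3.9/(2√(7.7K_p)).
Setting ζ = 0.44: √(7.7K_p) = 3.9/(2·0.44) = 4.432, so K_p = 19.64/7.7 = 2.55.

K_p = 2.55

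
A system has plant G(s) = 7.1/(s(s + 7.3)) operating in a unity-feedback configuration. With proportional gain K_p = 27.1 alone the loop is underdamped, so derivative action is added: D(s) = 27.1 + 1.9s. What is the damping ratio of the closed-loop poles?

ζ = 0.749

Forward path: (27.1 + 1.9s)·7.1/(s(s+7.3)). The closed-loop characteristic equation is s² + (7.3 + 7.1·1.9)s + 7.1·27.1 = 0.
That is s² + 20.79s + 192.4 = 0, so ω_n = 13.87 rad/s and ζ = 20.79/(2·13.87) = 0.7494.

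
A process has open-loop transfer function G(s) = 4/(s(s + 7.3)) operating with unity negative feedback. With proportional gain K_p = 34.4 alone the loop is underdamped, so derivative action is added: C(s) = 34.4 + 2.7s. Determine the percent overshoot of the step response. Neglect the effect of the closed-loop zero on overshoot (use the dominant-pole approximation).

2.22%

Forward path: (34.4 + 2.7s)·4/(s(s+7.3)). The closed-loop characteristic equation is s² + (7.3 + 4·2.7)s + 4·34.4 = 0.
That is s² + 18.1s + 137.6 = 0, so ω_n = 11.73 rad/s and ζ = 18.1/(2·11.73) = 0.7715.
%OS = 100·exp(−πζ/√(1−ζ²)) = 2.22%.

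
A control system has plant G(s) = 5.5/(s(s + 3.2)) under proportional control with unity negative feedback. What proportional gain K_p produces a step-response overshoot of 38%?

K_p = 5.37

From %OS = 100·exp(−πζ/√(1−ζ²)) = 38%, ζ = −ln(0.38)/√(π²+ln²(0.38)) = 0.2943.
Characteristic equation s² + 3.2s + 5.5K_p = 0 gives ζ = 3.2/(2√(5.5K_p)).
Setting ζ = 0.2943: √(5.5K_p) = 3.2/(2·0.2943) = 5.436, so K_p = 29.55/5.5 = 5.37.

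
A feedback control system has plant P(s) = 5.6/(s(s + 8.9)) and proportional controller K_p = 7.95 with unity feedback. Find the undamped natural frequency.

ω_n = 6.67 rad/s

The closed-loop denominator is s(s+8.9) + 7.95·5.6 = s² + 8.9s + 44.52.
So ω_n² = 44.52 ⇒ ω_n = 6.672 rad/s, and ζ = 8.9/(2ω_n) = 0.667.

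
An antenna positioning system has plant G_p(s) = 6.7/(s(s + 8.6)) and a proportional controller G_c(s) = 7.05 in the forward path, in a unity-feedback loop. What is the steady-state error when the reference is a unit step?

0

The open loop G_c(s)G_p(s) has a pole at the origin (type 1), so the static position error constant is infinite and e_ss = 1/(1+∞) = 0.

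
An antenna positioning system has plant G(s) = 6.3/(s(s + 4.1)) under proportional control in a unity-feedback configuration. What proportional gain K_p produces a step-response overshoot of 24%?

From %OS = 100·exp(−πζ/√(1−ζ²)) = 24%, ζ = −ln(0.24)/√(π²+ln²(0.24)) = 0.4136.
Characteristic equation s² + 4.1s + 6.3K_p = 0 gives ζ = 4.1/(2√(6.3K_p)).
Setting ζ = 0.4136: √(6.3K_p) = 4.1/(2·0.4136) = 4.957, so K_p = 24.57/6.3 = 3.9.

K_p = 3.9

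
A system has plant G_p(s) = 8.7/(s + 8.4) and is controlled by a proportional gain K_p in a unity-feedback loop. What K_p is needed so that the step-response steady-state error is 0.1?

The loop is type 0, so e_ss(step) = 1/(1 + K_pos) with K_pos = K_p·G_p(0).
G_p(0) = 1.036. Require 1/(1 + K_p·1.036) = 0.1, so 1 + 1.036·K_p = 10.
K_p = (10 − 1)/1.036 = 8.69.

K_p = 8.69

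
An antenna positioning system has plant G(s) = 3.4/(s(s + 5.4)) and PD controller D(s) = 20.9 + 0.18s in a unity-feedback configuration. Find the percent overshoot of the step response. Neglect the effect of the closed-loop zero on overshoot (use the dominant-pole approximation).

30.1%

Forward path: (20.9 + 0.18s)·3.4/(s(s+5.4)). The closed-loop characteristic equation is s² + (5.4 + 3.4·0.18)s + 3.4·20.9 = 0.
That is s² + 6.012s + 71.06 = 0, so ω_n = 8.43 rad/s and ζ = 6.012/(2·8.43) = 0.3566.
%OS = 100·exp(−πζ/√(1−ζ²)) = 30.1%.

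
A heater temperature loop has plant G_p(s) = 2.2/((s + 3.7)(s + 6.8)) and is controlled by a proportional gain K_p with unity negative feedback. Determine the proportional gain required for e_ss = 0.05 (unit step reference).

K_p = 217

The loop is type 0, so e_ss(step) = 1/(1 + K_pos) with K_pos = K_p·G_p(0).
G_p(0) = 0.08744. Require 1/(1 + K_p·0.08744) = 0.05, so 1 + 0.08744·K_p = 20.
K_p = (20 − 1)/0.08744 = 217.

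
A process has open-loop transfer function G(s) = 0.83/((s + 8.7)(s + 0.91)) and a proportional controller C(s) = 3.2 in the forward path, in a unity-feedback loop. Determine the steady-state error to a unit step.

0.749

The loop is type 0. Static position error constant K_pos = C(0)·G(0) = 3.2·0.1048 = 0.3355.
Steady-state error to a unit step: e_ss = 1/(1+K_pos) = 1/1.335 = 0.749.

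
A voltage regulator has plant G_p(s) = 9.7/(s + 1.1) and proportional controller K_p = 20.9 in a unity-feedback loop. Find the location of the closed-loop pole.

Closed-loop transfer function: T(s) = K_p·G_p(s)/(1 + K_p·G_p(s)) = 202.7/(s + 1.1 + 202.7) = 202.7/(s + 203.8).
The closed-loop pole is at s = −203.8.

s = -203.8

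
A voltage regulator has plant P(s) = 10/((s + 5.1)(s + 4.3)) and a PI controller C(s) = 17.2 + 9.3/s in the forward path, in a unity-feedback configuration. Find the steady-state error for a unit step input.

0

The open loop C(s)P(s) has a pole at the origin (type 1), so the static position error constant is infinite and e_ss = 1/(1+∞) = 0.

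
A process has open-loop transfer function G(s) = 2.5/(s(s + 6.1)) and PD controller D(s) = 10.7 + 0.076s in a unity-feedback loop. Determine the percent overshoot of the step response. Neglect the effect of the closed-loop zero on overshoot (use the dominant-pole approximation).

9.01%

Forward path: (10.7 + 0.076s)·2.5/(s(s+6.1)). The closed-loop characteristic equation is s² + (6.1 + 2.5·0.076)s + 2.5·10.7 = 0.
That is s² + 6.29s + 26.75 = 0, so ω_n = 5.172 rad/s and ζ = 6.29/(2·5.172) = 0.6081.
%OS = 100·exp(−πζ/√(1−ζ²)) = 9.01%.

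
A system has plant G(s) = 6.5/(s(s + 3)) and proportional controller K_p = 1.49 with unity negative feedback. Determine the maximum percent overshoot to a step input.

17.8%

Closed-loop characteristic equation: s² + 3s + 9.685 = 0, so ω_n = 3.112 rad/s and ζ = 3/(2·3.112) = 0.482.
%OS = 100·exp(−πζ/√(1−ζ²)) = 100·exp(−π·0.482/√0.7677) = 17.8%.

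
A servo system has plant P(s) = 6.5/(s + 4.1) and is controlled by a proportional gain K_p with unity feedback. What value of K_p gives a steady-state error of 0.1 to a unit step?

Steady-state error for a unit step on this type-0 loop is 1/(1 + K_p·P(0)).
P(0) = 1.585. Require 1/(1 + K_p·1.585) = 0.1, so 1 + 1.585·K_p = 10.
K_p = (10 − 1)/1.585 = 5.68.

K_p = 5.68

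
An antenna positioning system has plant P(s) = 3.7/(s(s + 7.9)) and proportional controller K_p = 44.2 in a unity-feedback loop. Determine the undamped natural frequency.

ω_n = 12.8 rad/s

With unity feedback the closed-loop characteristic equation is s² + 7.9s + 44.2·3.7 = s² + 7.9s + 163.5 = 0.
Matching s² + 2ζω_n s + ω_n²: ω_n = √163.5 = 12.79 rad/s and 2ζω_n = 7.9, so ζ = 7.9/(2·12.79) = 0.309.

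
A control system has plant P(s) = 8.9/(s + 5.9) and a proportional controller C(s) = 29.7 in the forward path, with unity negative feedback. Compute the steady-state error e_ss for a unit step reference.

The loop is type 0. Static position error constant K_pos = C(0)·P(0) = 29.7·1.508 = 44.8.
Steady-state error to a unit step: e_ss = 1/(1+K_pos) = 1/45.8 = 0.0218.

0.0218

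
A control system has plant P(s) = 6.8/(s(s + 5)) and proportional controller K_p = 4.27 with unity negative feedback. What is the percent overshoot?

19.3%

The closed-loop denominator s² + 5s + 29.04 gives ω_n = √29.04 = 5.389 and ζ = 5/(2ω_n) = 0.464.
%OS = 100·exp(−πζ/√(1−ζ²)) = 100·exp(−π·0.464/√0.7847) = 19.3%.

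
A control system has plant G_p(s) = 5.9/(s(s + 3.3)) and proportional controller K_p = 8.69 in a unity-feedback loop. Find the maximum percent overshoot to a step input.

The closed-loop denominator s² + 3.3s + 51.27 gives ω_n = √51.27 = 7.16 and ζ = 3.3/(2ω_n) = 0.2304.
%OS = 100·exp(−πζ/√(1−ζ²)) = 100·exp(−π·0.2304/√0.9469) = 47.5%.

47.5%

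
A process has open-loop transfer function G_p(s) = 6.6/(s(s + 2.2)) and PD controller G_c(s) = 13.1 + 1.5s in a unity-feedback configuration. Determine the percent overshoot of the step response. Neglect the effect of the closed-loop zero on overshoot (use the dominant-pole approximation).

Forward path: (13.1 + 1.5s)·6.6/(s(s+2.2)). The closed-loop characteristic equation is s² + (2.2 + 6.6·1.5)s + 6.6·13.1 = 0.
That is s² + 12.1s + 86.46 = 0, so ω_n = 9.298 rad/s and ζ = 12.1/(2·9.298) = 0.6507.
%OS = 100·exp(−πζ/√(1−ζ²)) = 6.78%.

6.78%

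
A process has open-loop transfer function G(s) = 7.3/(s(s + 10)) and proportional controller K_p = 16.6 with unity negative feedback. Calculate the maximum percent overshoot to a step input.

20.2%

The closed-loop denominator s² + 10s + 121.2 gives ω_n = √121.2 = 11.01 and ζ = 10/(2ω_n) = 0.4542.
%OS = 100·exp(−πζ/√(1−ζ²)) = 100·exp(−π·0.4542/√0.7937) = 20.2%.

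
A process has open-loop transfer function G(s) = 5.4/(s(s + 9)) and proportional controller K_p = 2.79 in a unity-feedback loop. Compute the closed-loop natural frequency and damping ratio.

ω_n = 3.88 rad/s, ζ = 1.16

1 + K_p·G(s) = 0 gives s² + 9s + 15.07 = 0.
So ω_n² = 15.07 ⇒ ω_n = 3.881 rad/s, and ζ = 9/(2ω_n) = 1.16.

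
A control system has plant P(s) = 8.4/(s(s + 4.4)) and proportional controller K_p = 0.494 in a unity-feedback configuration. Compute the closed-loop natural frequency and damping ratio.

The closed-loop denominator is s(s+4.4) + 0.494·8.4 = s² + 4.4s + 4.15.
So ω_n² = 4.15 ⇒ ω_n = 2.037 rad/s, and ζ = 4.4/(2ω_n) = 1.08.

ω_n = 2.04 rad/s, ζ = 1.08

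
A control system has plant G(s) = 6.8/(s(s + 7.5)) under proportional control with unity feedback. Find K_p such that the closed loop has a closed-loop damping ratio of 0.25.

Closed-loop characteristic equation: s² + 7.5s + K_p·6.8 = 0.
So ω_n = √(6.8K_p) and 2ζω_n = 7.5, giving ζ = 7.5/(2√(6.8K_p)).
Setting ζ = 0.25: √(6.8K_p) = 7.5/(2·0.25) = 15, so K_p = 225/6.8 = 33.1.

K_p = 33.1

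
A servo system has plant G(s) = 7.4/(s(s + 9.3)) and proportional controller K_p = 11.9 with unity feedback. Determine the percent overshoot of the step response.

16.7%

Closed-loop characteristic equation: s² + 9.3s + 88.06 = 0, so ω_n = 9.384 rad/s and ζ = 9.3/(2·9.384) = 0.4955.
%OS = 100·exp(−πζ/√(1−ζ²)) = 100·exp(−π·0.4955/√0.7545) = 16.7%.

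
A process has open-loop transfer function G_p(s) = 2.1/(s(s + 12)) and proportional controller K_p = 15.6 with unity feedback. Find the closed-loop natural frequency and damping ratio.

1 + K_p·G_p(s) = 0 gives s² + 12s + 32.76 = 0.
Matching s² + 2ζω_n s + ω_n²: ω_n = √32.76 = 5.724 rad/s and 2ζω_n = 12, so ζ = 12/(2·5.724) = 1.05.

ω_n = 5.72 rad/s, ζ = 1.05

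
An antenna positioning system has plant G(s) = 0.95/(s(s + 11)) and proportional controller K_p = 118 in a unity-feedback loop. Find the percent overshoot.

14.8%

The closed-loop denominator s² + 11s + 112.1 gives ω_n = √112.1 = 10.59 and ζ = 11/(2ω_n) = 0.5195.
%OS = 100·exp(−πζ/√(1−ζ²)) = 100·exp(−π·0.5195/√0.7302) = 14.8%.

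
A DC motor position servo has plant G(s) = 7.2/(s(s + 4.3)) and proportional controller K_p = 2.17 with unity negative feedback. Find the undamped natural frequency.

ω_n = 3.95 rad/s

The closed-loop denominator is s(s+4.3) + 2.17·7.2 = s² + 4.3s + 15.62.
Matching s² + 2ζω_n s + ω_n²: ω_n = √15.62 = 3.953 rad/s and 2ζω_n = 4.3, so ζ = 4.3/(2·3.953) = 0.544.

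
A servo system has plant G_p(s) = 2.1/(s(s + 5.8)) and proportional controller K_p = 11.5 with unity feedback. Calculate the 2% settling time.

T_s ≈ 1.38 s

Closed-loop characteristic equation: s² + 5.8s + 24.15 = 0, so ω_n = 4.914 rad/s and ζ = 5.8/(2·4.914) = 0.5901.
2% settling time T_s ≈ 4/(ζω_n) = 4/2.9 = 1.38 s.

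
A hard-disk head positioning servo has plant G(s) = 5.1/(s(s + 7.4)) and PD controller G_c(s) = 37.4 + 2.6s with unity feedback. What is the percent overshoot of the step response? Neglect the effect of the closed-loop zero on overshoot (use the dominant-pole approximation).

2.9%

Forward path: (37.4 + 2.6s)·5.1/(s(s+7.4)). The closed-loop characteristic equation is s² + (7.4 + 5.1·2.6)s + 5.1·37.4 = 0.
That is s² + 20.66s + 190.7 = 0, so ω_n = 13.81 rad/s and ζ = 20.66/(2·13.81) = 0.748.
%OS = 100·exp(−πζ/√(1−ζ²)) = 2.9%.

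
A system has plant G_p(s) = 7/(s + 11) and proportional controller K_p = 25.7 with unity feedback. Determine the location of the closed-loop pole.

Closed-loop transfer function: T(s) = K_p·G_p(s)/(1 + K_p·G_p(s)) = 179.9/(s + 11 + 179.9) = 179.9/(s + 190.9).
The closed-loop pole is at s = −190.9.

s = -190.9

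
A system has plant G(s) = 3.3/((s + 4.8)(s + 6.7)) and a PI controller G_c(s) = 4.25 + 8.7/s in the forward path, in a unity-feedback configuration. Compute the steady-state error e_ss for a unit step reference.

0

The open loop G_c(s)G(s) has a pole at the origin (type 1), so the static position error constant is infinite and e_ss = 1/(1+∞) = 0.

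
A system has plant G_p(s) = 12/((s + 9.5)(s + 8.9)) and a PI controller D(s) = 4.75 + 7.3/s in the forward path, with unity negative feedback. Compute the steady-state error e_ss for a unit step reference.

0

The open loop D(s)G_p(s) has a pole at the origin (type 1), so the static position error constant is infinite and e_ss = 1/(1+∞) = 0.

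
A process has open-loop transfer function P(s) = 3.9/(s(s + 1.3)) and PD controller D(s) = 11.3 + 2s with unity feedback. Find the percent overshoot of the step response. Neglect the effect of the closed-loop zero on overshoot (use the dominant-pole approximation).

5.2%

Forward path: (11.3 + 2s)·3.9/(s(s+1.3)). The closed-loop characteristic equation is s² + (1.3 + 3.9·2)s + 3.9·11.3 = 0.
That is s² + 9.1s + 44.07 = 0, so ω_n = 6.639 rad/s and ζ = 9.1/(2·6.639) = 0.6854.
%OS = 100·exp(−πζ/√(1−ζ²)) = 5.2%.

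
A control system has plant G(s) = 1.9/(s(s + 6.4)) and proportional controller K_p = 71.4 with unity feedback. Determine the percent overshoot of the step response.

40.8%

The closed-loop denominator s² + 6.4s + 135.7 gives ω_n = √135.7 = 11.65 and ζ = 6.4/(2ω_n) = 0.2747.
%OS = 100·exp(−πζ/√(1−ζ²)) = 100·exp(−π·0.2747/√0.9245) = 40.8%.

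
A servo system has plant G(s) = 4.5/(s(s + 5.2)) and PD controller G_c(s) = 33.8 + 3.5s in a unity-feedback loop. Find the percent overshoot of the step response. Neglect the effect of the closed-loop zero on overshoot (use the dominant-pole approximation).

Forward path: (33.8 + 3.5s)·4.5/(s(s+5.2)). The closed-loop characteristic equation is s² + (5.2 + 4.5·3.5)s + 4.5·33.8 = 0.
That is s² + 20.95s + 152.1 = 0, so ω_n = 12.33 rad/s and ζ = 20.95/(2·12.33) = 0.8494.
%OS = 100·exp(−πζ/√(1−ζ²)) = 0.638%.

0.638%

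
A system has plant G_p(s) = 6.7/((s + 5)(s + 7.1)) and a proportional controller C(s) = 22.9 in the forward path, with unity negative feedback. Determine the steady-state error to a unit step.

The loop is type 0. Static position error constant K_pos = C(0)·G_p(0) = 22.9·0.1887 = 4.322.
Steady-state error to a unit step: e_ss = 1/(1+K_pos) = 1/5.322 = 0.188.

0.188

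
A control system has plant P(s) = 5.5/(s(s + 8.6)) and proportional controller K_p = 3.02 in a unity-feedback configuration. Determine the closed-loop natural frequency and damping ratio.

ω_n = 4.08 rad/s, ζ = 1.06

The closed-loop denominator is s(s+8.6) + 3.02·5.5 = s² + 8.6s + 16.61.
So ω_n² = 16.61 ⇒ ω_n = 4.076 rad/s, and ζ = 8.6/(2ω_n) = 1.06.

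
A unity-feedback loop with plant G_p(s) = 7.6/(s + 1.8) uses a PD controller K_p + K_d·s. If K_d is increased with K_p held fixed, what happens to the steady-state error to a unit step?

At s = 0 the derivative term contributes nothing: C(0) = K_p regardless of K_d, so K_pos = K_p·G_p(0) and e_ss are unchanged.

unchanged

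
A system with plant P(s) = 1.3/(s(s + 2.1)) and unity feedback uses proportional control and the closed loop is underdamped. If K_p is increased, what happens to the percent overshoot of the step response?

Characteristic equation s² + 2.1s + K_p·1.3 = 0: raising K_p raises ω_n while 2ζω_n = 2.1 is fixed, so ζ falls and overshoot grows.

increase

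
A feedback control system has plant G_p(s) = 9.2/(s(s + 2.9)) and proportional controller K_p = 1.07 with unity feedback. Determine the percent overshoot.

From 1 + K_pG_p(s) = 0: s² + 2.9s + 9.844 = 0 ⇒ ω_n = 3.138, ζ = 0.4621.
%OS = 100·exp(−πζ/√(1−ζ²)) = 100·exp(−π·0.4621/√0.7864) = 19.5%.

19.5%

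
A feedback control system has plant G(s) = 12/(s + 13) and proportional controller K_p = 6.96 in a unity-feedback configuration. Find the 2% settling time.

T_s ≈ 0.0414 s

Closed-loop transfer function: T(s) = K_p·G(s)/(1 + K_p·G(s)) = 83.52/(s + 13 + 83.52) = 83.52/(s + 96.52).
Time constant τ = 1/96.52 = 0.01036 s, so the 2% settling time is about 4τ = 0.0414 s.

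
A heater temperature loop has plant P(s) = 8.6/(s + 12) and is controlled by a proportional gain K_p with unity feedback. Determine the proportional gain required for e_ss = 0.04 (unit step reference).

Steady-state error for a unit step on this type-0 loop is 1/(1 + K_p·P(0)).
P(0) = 0.7167. Require 1/(1 + K_p·0.7167) = 0.04, so 1 + 0.7167·K_p = 25.
K_p = (25 − 1)/0.7167 = 33.5.

K_p = 33.5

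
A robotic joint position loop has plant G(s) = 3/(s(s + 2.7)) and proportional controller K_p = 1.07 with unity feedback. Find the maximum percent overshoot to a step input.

From 1 + K_pG(s) = 0: s² + 2.7s + 3.21 = 0 ⇒ ω_n = 1.792, ζ = 0.7535.
%OS = 100·exp(−πζ/√(1−ζ²)) = 100·exp(−π·0.7535/√0.4322) = 2.73%.

2.73%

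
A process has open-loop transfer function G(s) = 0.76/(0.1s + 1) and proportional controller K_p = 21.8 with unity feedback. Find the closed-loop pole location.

s = -175.7

Closed loop: T(s) = K_p·G/(1+K_p·G) = 16.57/(0.1s + 1 + 16.57), with pole at s = −(1 + 16.57)/0.1 = −175.7.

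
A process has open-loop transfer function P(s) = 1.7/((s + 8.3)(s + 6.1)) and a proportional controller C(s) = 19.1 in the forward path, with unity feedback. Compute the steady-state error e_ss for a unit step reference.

0.609

The loop is type 0. Static position error constant K_pos = C(0)·P(0) = 19.1·0.03358 = 0.6413.
Steady-state error to a unit step: e_ss = 1/(1+K_pos) = 1/1.641 = 0.609.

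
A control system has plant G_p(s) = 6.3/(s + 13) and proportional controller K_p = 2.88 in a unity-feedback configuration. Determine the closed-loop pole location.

s = -31.14

Closed-loop transfer function: T(s) = K_p·G_p(s)/(1 + K_p·G_p(s)) = 18.14/(s + 13 + 18.14) = 18.14/(s + 31.14).
The closed-loop pole is at s = −31.14.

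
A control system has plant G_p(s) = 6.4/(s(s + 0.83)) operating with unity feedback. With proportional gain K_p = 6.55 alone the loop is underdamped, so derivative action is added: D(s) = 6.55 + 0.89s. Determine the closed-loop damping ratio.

ζ = 0.504

Forward path: (6.55 + 0.89s)·6.4/(s(s+0.83)). The closed-loop characteristic equation is s² + (0.83 + 6.4·0.89)s + 6.4·6.55 = 0.
That is s² + 6.526s + 41.92 = 0, so ω_n = 6.475 rad/s and ζ = 6.526/(2·6.475) = 0.504.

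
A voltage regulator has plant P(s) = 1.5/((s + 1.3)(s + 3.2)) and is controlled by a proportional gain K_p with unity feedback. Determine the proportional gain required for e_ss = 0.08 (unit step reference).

K_p = 31.9

For a type-0 loop with proportional control, e_ss = 1/(1 + K_p·P(0)).
P(0) = 0.3606. Require 1/(1 + K_p·0.3606) = 0.08, so 1 + 0.3606·K_p = 12.5.
K_p = (12.5 − 1)/0.3606 = 31.9.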